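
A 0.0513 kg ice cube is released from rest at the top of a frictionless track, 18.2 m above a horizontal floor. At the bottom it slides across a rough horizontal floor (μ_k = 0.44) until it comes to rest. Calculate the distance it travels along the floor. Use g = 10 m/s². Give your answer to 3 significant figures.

Applying the work–energy principle:
At rest all PE has been dissipated by friction: mgh = μ_k m g d
d = h/μ_k = 18.2/0.44 = 41.36 m

d = 41.4 m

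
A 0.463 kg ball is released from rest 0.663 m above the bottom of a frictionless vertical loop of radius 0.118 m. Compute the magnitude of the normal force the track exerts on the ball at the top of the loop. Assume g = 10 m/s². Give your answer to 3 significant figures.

Energy from release to top (height 2r): mgh = ½mv_top² + mg(2r)
v_top² = 2g(h − 2r) = 2(10)(0.663 − 0.2360) = 8.5400 m²/s²
At the top, both N and weight point toward the centre: N + mg = mv_top²/r
N = m(v_top²/r − g) = 0.463(8.5400/0.118 − 10) = 28.88 N

N = 28.9 N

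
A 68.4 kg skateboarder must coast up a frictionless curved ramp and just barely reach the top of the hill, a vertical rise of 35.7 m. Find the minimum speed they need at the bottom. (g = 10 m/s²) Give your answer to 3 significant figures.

v = 26.7 m/s

At the top they are momentarily at rest, so all KE converts to PE: ½mv² = mgh
v = √(2gh) = √(2 × 10 × 35.7) = 26.72 m/s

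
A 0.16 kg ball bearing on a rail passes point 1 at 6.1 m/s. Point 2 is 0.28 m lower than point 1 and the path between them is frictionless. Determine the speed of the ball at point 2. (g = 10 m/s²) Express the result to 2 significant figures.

Equating total energy at the two states: ½mv₀² + mgh = ½mv²
v² = v₀² + 2gh = (6.1)² + 2(10)(0.28) = 42.810
v = √42.810 = 6.543 m/s

v = 6.5 m/s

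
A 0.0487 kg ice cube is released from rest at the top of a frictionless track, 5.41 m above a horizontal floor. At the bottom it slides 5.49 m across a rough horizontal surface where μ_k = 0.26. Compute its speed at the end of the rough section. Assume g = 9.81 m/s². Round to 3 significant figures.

Energy at the top = energy at the end + work done against friction:
mgh = ½mv² + μ_k m g d
W_f = μ_k mg d = (0.26)(0.0487)(9.81)(5.49) = 0.6819 J
½mv² = mgh − W_f = 2.5846 − 0.6819 = 1.9027 J
v = √(2 × 1.9027/0.0487) = 8.840 m/s

v = 8.84 m/s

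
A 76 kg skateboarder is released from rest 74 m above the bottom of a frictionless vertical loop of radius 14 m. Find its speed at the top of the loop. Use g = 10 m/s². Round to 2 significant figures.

Energy conservation: mgh = ½mv_top² + mg(2r)
v_top² = 2g(h − 2r) = 2(10)(74 − 28.00) = 920.0
v_top = 30.33 m/s

v = 30 m/s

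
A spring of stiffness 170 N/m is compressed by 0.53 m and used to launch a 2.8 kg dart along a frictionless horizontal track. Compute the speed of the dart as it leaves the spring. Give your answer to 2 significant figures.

Conservation of energy: ½kx² = ½mv²
v = x√(k/m) = 0.53 × √(170/2.8) = 4.130 m/s

v = 4.1 m/s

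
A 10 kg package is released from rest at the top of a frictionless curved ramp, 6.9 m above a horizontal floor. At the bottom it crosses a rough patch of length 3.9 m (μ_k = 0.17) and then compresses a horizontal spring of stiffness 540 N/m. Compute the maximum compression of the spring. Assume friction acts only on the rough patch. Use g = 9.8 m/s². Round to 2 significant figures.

x = 1.5 m

Initial energy: E₁ = mgh = (10)(9.8)(6.9) = 676.20 J
Friction removes W_f = μ_k mg d = (0.17)(10)(9.8)(3.9) = 64.97 J
Energy reaching the spring: E = 676.20 − 64.97 = 611.23 J
At max compression ½kx² = E ⇒ x = √(2E/k) = √(2 × 611.23/540) = 1.505 m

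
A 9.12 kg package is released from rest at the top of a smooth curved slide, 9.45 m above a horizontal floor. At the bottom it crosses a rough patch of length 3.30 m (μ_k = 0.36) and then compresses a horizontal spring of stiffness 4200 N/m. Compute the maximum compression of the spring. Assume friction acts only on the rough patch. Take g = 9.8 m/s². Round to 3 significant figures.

x = 0.593 m

Initial energy: E₁ = mgh = (9.12)(9.8)(9.45) = 844.60 J
Friction removes W_f = μ_k mg d = (0.36)(9.12)(9.8)(3.30) = 106.2 J
Energy reaching the spring: E = 844.60 − 106.2 = 738.42 J
At max compression ½kx² = E ⇒ x = √(2E/k) = √(2 × 738.42/4200) = 0.5930 m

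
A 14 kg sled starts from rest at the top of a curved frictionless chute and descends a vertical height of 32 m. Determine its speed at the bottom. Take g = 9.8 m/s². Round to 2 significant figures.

Energy conservation between the two points: mgh = ½mv²
The mass cancels from both sides.
v = √(2gh) = √(2 × 9.8 × 32) = √627.20 = 25.04 m/s

v = 25 m/s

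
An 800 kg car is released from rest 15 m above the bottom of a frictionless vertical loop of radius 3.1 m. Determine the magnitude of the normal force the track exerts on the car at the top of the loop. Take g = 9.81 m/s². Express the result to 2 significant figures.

Energy from release to top (height 2r): mgh = ½mv_top² + mg(2r)
v_top² = 2g(h − 2r) = 2(9.81)(15 − 6.200) = 172.66 m²/s²
At the top, both N and weight point toward the centre: N + mg = mv_top²/r
N = m(v_top²/r − g) = 800(172.66/3.1 − 9.81) = 36708 N

N = 37000 N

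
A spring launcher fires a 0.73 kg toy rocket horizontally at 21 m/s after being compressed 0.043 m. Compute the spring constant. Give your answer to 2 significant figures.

Spring PE at full compression equals KE at release: ½kx² = ½mv²
k = mv²/x² = (0.73)(21)²/(0.043)² = 174110 N/m

k = 170000 N/m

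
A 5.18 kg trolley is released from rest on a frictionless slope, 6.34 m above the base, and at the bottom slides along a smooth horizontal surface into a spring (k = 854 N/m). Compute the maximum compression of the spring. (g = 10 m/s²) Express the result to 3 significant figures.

x = 0.877 m

Gravitational PE at the top equals spring PE at max compression: mgh = ½kx²
x = √(2mgh/k) = √(2 × 5.18 × 10 × 6.34 / 854) = 0.8770 m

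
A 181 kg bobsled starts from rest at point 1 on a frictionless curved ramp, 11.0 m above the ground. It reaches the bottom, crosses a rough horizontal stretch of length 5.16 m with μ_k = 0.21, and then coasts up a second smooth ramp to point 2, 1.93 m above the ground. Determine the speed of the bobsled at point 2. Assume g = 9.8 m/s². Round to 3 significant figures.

v = 12.5 m/s

Energy at 1: mgh₁ = (181)(9.8)(11.0) = 19512 J
Friction loss: W_f = μ_k mg d = 1922 J
At 2: ½mv² + mgh₂ = mgh₁ − W_f
½mv² = 19512 − 1922 − 3423.4 = 14166 J
v = √(2 × 14166/181) = 12.51 m/s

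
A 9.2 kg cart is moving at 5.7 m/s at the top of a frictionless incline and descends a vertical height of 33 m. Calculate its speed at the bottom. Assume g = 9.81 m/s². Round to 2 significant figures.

v = 26 m/s

By conservation of mechanical energy, ½mv₀² + mgh = ½mv²
The mass cancels from both sides.
v² = v₀² + 2gh = (5.7)² + 2(9.81)(33) = 679.95
v = √679.95 = 26.08 m/s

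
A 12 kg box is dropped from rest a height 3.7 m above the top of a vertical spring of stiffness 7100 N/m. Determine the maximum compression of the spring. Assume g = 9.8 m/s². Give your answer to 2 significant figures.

Take the reference level at the top of the uncompressed spring. At max compression the box has fallen H + x and is momentarily at rest:
mg(H + x) = ½kx²
½(7100)x² − (12)(9.8)x − (12)(9.8)(3.7) = 0
3550x² − 117.6x − 435.1 = 0
x = [117.6 + √(13830 + 6.1787e+06)]/(2 × 3550) = 0.3671 m

x = 0.37 m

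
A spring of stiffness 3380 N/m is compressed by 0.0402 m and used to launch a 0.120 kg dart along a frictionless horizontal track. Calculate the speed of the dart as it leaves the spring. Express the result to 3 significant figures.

v = 6.75 m/s

The dart leaves the spring when the spring is at natural length, so ½kx² = ½mv²
v = x√(k/m) = 0.0402 × √(3380/0.120) = 6.747 m/s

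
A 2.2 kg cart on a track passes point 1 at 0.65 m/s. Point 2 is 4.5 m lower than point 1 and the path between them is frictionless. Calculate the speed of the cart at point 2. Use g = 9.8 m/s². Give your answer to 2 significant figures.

Energy conservation between the two points: ½mv₀² + mgh = ½mv²
The mass cancels from both sides.
v² = v₀² + 2gh = (0.65)² + 2(9.8)(4.5) = 88.623
v = √88.623 = 9.414 m/s

v = 9.4 m/s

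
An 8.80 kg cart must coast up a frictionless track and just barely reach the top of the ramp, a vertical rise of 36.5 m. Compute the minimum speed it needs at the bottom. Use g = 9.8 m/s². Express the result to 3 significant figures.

v = 26.7 m/s

At the top it is momentarily at rest, so all KE converts to PE: ½mv² = mgh
v = √(2gh) = √(2 × 9.8 × 36.5) = 26.75 m/s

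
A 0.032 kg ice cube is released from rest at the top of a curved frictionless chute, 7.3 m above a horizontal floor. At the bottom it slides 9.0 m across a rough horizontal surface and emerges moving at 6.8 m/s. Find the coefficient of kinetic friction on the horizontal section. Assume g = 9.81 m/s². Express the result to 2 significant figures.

μ_k = 0.55

Energy bookkeeping (friction removes W_f = μ_k N d):
mgh = ½mv² + μ_k m g d
mgh = 2.2916 J; ½mv² = 0.73984 J
W_f = 2.2916 − 0.73984 = 1.552 J
μ_k = W_f/(mg·d) = 1.552/(0.3139 × 9.0) = 0.5492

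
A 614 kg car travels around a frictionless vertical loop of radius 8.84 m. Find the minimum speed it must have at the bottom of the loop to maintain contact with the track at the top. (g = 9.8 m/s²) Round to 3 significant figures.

At the top: mg = mv_top²/r ⇒ v_top² = gr = 86.63 m²/s²
Energy from bottom to top (height 2r): ½mv_bot² = ½mv_top² + mg(2r)
v_bot² = gr + 4gr = 5gr = 433.2
v_bot = √(5gr) = 20.81 m/s

v = 20.8 m/s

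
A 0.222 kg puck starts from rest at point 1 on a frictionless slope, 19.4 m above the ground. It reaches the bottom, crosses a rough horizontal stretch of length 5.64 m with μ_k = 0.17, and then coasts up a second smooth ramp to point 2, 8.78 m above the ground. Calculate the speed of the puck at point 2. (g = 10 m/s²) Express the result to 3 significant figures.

v = 13.9 m/s

Energy at 1: mgh₁ = (0.222)(10)(19.4) = 43.068 J
Friction loss: W_f = μ_k mg d = 2.129 J
At 2: ½mv² + mgh₂ = mgh₁ − W_f
½mv² = 43.068 − 2.129 − 19.492 = 21.448 J
v = √(2 × 21.448/0.222) = 13.90 m/s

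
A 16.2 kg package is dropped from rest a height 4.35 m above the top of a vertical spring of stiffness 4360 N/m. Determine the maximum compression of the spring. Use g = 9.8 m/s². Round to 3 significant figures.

x = 0.600 m

Take the reference level at the top of the uncompressed spring. At max compression the package has fallen H + x and is momentarily at rest:
mg(H + x) = ½kx²
½(4360)x² − (16.2)(9.8)x − (16.2)(9.8)(4.35) = 0
2180x² − 158.8x − 690.6 = 0
x = [158.8 + √(25205 + 6.0221e+06)]/(2 × 2180) = 0.6004 m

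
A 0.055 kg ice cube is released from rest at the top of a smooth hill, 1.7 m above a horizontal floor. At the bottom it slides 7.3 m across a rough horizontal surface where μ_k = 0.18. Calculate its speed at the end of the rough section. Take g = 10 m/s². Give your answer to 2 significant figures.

Applying the work–energy principle:
mgh = ½mv² + μ_k m g d
W_f = μ_k mg d = (0.18)(0.055)(10)(7.3) = 0.7227 J
½mv² = mgh − W_f = 0.93500 − 0.7227 = 0.21230 J
v = √(2 × 0.21230/0.055) = 2.778 m/s

v = 2.8 m/s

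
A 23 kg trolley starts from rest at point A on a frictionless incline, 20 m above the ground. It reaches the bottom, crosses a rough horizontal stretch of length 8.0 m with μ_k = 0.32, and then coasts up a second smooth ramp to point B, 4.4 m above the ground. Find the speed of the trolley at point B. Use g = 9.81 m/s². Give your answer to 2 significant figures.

v = 16 m/s

Energy at A: mgh₁ = (23)(9.81)(20) = 4512.6 J
Friction loss: W_f = μ_k mg d = 577.6 J
At B: ½mv² + mgh₂ = mgh₁ − W_f
½mv² = 4512.6 − 577.6 − 992.77 = 2942.2 J
v = √(2 × 2942.2/23) = 16.00 m/s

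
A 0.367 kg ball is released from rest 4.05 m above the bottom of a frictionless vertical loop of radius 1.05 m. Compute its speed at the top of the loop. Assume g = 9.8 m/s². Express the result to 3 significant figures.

Energy conservation: mgh = ½mv_top² + mg(2r)
v_top² = 2g(h − 2r) = 2(9.8)(4.05 − 2.100) = 38.22
v_top = 6.182 m/s

v = 6.18 m/s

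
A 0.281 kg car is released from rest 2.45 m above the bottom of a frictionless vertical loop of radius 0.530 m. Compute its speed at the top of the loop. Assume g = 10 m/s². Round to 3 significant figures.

Energy conservation: mgh = ½mv_top² + mg(2r)
v_top² = 2g(h − 2r) = 2(10)(2.45 − 1.060) = 27.80
v_top = 5.273 m/s

v = 5.27 m/s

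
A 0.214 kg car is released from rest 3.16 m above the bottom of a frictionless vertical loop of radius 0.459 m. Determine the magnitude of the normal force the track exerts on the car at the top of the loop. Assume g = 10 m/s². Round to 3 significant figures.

N = 18.8 N

Energy from release to top (height 2r): mgh = ½mv_top² + mg(2r)
v_top² = 2g(h − 2r) = 2(10)(3.16 − 0.9180) = 44.840 m²/s²
At the top, both N and weight point toward the centre: N + mg = mv_top²/r
N = m(v_top²/r − g) = 0.214(44.840/0.459 − 10) = 18.77 N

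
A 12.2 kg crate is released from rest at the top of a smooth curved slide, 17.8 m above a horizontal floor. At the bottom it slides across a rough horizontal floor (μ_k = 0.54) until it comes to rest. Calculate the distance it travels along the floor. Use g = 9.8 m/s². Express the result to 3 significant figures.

d = 33.0 m

Energy at the top = energy at the end + work done against friction:
At rest all PE has been dissipated by friction: mgh = μ_k m g d
d = h/μ_k = 17.8/0.54 = 32.96 m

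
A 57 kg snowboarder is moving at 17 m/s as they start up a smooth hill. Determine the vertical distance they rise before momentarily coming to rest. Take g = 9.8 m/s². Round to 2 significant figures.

h = 15 m

By energy conservation, ½mv² = mgh
h = v²/(2g) = 17²/(2 × 9.8) = 14.74 m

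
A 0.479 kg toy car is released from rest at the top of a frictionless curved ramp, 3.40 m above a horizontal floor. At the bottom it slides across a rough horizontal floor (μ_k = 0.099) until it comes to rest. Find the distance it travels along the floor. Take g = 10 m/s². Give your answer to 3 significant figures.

Energy bookkeeping (friction removes W_f = μ_k N d):
At rest all PE has been dissipated by friction: mgh = μ_k m g d
d = h/μ_k = 3.40/0.099 = 34.34 m

d = 34.3 m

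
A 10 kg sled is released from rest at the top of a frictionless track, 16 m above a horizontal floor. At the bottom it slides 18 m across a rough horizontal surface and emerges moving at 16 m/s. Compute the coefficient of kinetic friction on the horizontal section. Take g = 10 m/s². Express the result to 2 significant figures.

Energy bookkeeping (friction removes W_f = μ_k N d):
mgh = ½mv² + μ_k m g d
mgh = 1600.0 J; ½mv² = 1280.0 J
W_f = 1600.0 − 1280.0 = 320.0 J
μ_k = W_f/(mg·d) = 320.0/(100.0 × 18) = 0.1778

μ_k = 0.18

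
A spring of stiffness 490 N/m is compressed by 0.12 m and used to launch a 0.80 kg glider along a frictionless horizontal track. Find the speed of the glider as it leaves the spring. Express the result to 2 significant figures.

Spring PE converts entirely to kinetic energy: ½kx² = ½mv²
v = x√(k/m) = 0.12 × √(490/0.80) = 2.970 m/s

v = 3.0 m/s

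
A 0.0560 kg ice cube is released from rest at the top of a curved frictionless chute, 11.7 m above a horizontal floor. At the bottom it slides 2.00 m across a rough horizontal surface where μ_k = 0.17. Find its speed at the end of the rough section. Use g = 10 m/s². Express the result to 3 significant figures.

Energy at the top = energy at the end + work done against friction:
mgh = ½mv² + μ_k m g d
W_f = μ_k mg d = (0.17)(0.0560)(10)(2.00) = 0.1904 J
½mv² = mgh − W_f = 6.5520 − 0.1904 = 6.3616 J
v = √(2 × 6.3616/0.0560) = 15.07 m/s

v = 15.1 m/s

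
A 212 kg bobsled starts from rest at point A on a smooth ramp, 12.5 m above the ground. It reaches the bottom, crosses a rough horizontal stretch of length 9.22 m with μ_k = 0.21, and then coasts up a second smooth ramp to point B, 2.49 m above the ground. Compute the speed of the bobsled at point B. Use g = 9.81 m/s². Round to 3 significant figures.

v = 12.6 m/s

Energy at A: mgh₁ = (212)(9.81)(12.5) = 25997 J
Friction loss: W_f = μ_k mg d = 4027 J
At B: ½mv² + mgh₂ = mgh₁ − W_f
½mv² = 25997 − 4027 − 5178.5 = 16791 J
v = √(2 × 16791/212) = 12.59 m/s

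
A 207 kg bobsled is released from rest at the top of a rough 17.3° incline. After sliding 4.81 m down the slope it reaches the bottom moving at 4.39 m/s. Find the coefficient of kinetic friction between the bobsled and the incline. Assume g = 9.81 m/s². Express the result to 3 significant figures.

The energy dissipated by friction is the PE lost minus the KE gained:
mgL sinθ = 2904.6 J; ½mv² = 1994.7 J
W_f = 2904.6 − 1994.7 = 910.0 J
μ_k = W_f/(mg cosθ · L) = 910.0/(1939 × 4.81) = 0.09758

μ_k = 0.0976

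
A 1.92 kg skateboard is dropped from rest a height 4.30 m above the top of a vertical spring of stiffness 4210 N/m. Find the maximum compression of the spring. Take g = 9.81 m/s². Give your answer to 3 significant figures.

Measuring PE from the top of the relaxed spring, at max compression the skateboard has dropped H + x with zero KE, so:
mg(H + x) = ½kx²
½(4210)x² − (1.92)(9.81)x − (1.92)(9.81)(4.30) = 0
2105x² − 18.84x − 80.99 = 0
x = [18.84 + √(354.8 + 681947)]/(2 × 2105) = 0.2007 m

x = 0.201 m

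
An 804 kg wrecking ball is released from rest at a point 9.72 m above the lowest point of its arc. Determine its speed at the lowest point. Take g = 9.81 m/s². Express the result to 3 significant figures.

Energy conservation between the two points: mgh = ½mv²
v = √(2gh) = √(2 × 9.81 × 9.72) = √190.71 = 13.81 m/s

v = 13.8 m/s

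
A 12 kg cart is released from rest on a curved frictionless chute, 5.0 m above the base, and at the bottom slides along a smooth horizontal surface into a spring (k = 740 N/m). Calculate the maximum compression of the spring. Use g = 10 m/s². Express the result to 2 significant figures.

x = 1.3 m

Energy conservation (no friction) from release to max compression: mgh = ½kx²
x = √(2mgh/k) = √(2 × 12 × 10 × 5.0 / 740) = 1.273 m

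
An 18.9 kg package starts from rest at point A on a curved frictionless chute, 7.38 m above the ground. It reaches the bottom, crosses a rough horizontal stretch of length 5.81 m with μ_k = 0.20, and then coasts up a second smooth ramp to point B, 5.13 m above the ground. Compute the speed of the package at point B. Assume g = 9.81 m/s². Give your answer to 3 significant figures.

v = 4.62 m/s

Energy at A: mgh₁ = (18.9)(9.81)(7.38) = 1368.3 J
Friction loss: W_f = μ_k mg d = 215.4 J
At B: ½mv² + mgh₂ = mgh₁ − W_f
½mv² = 1368.3 − 215.4 − 951.15 = 201.72 J
v = √(2 × 201.72/18.9) = 4.620 m/s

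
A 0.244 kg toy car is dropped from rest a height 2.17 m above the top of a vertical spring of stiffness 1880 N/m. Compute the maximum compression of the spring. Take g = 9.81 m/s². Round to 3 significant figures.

x = 0.0756 m

Let x be the compression. The total drop is H + x, and the car is instantaneously at rest at max compression, so energy conservation gives:
mg(H + x) = ½kx²
½(1880)x² − (0.244)(9.81)x − (0.244)(9.81)(2.17) = 0
940.0x² − 2.394x − 5.194 = 0
x = [2.394 + √(5.730 + 19530)]/(2 × 940.0) = 0.07562 m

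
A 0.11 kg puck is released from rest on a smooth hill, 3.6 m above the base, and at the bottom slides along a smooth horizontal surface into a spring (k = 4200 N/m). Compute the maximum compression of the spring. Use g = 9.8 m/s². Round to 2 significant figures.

At max compression the puck is momentarily at rest: mgh = ½kx²
x = √(2mgh/k) = √(2 × 0.11 × 9.8 × 3.6 / 4200) = 0.04299 m

x = 0.043 m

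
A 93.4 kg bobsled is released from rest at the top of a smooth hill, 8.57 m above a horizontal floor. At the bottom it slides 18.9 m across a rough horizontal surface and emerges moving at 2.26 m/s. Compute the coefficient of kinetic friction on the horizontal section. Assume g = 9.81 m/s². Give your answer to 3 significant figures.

Applying the work–energy principle:
mgh = ½mv² + μ_k m g d
mgh = 7852.3 J; ½mv² = 238.52 J
W_f = 7852.3 − 238.52 = 7614 J
μ_k = W_f/(mg·d) = 7614/(916.3 × 18.9) = 0.4397

μ_k = 0.440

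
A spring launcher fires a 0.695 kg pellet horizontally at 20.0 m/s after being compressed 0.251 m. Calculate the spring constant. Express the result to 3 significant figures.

½kx² = ½mv²
k = mv²/x² = (0.695)(20.0)²/(0.251)² = 4413 N/m

k = 4410 N/m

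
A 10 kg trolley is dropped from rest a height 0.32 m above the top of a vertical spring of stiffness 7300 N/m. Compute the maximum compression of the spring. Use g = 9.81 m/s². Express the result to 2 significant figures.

x = 0.11 m

Take the reference level at the top of the uncompressed spring. At max compression the trolley has fallen H + x and is momentarily at rest:
mg(H + x) = ½kx²
½(7300)x² − (10)(9.81)x − (10)(9.81)(0.32) = 0
3650x² − 98.10x − 31.39 = 0
x = [98.10 + √(9624 + 458323)]/(2 × 3650) = 0.1071 m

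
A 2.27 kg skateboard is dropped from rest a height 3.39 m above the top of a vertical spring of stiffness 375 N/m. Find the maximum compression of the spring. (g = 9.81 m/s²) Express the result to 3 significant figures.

x = 0.697 m

Take the reference level at the top of the uncompressed spring. At max compression the skateboard has fallen H + x and is momentarily at rest:
mg(H + x) = ½kx²
½(375)x² − (2.27)(9.81)x − (2.27)(9.81)(3.39) = 0
187.5x² − 22.27x − 75.49 = 0
x = [22.27 + √(495.9 + 56618)]/(2 × 187.5) = 0.6967 m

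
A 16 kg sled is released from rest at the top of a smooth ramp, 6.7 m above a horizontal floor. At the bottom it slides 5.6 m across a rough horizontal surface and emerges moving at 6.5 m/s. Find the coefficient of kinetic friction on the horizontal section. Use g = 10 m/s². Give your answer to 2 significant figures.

μ_k = 0.82

Energy at the top = energy at the end + work done against friction:
mgh = ½mv² + μ_k m g d
mgh = 1072.0 J; ½mv² = 338.00 J
W_f = 1072.0 − 338.00 = 734.0 J
μ_k = W_f/(mg·d) = 734.0/(160.0 × 5.6) = 0.8192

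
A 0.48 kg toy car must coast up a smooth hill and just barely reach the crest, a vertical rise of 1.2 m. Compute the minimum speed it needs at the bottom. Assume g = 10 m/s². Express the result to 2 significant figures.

v = 4.9 m/s

At the top it is momentarily at rest, so all KE converts to PE: ½mv² = mgh
v = √(2gh) = √(2 × 10 × 1.2) = 4.899 m/s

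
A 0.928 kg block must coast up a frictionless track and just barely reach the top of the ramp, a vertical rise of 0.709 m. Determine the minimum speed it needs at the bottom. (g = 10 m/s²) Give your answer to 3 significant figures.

At the top it is momentarily at rest, so all KE converts to PE: ½mv² = mgh
v = √(2gh) = √(2 × 10 × 0.709) = 3.766 m/s

v = 3.77 m/s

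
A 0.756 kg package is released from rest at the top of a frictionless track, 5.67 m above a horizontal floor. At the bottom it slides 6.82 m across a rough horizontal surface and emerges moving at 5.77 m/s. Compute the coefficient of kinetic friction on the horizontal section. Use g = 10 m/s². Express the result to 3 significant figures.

μ_k = 0.587

Energy bookkeeping (friction removes W_f = μ_k N d):
mgh = ½mv² + μ_k m g d
mgh = 42.865 J; ½mv² = 12.585 J
W_f = 42.865 − 12.585 = 30.28 J
μ_k = W_f/(mg·d) = 30.28/(7.560 × 6.82) = 0.5873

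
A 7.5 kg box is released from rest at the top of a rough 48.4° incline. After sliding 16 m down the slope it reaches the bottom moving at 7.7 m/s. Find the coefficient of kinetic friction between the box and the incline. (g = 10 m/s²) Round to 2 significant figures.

The energy dissipated by friction is the PE lost minus the KE gained:
mgL sinθ = 897.36 J; ½mv² = 222.34 J
W_f = 897.36 − 222.34 = 675.0 J
μ_k = W_f/(mg cosθ · L) = 675.0/(49.79 × 16) = 0.8473

μ_k = 0.85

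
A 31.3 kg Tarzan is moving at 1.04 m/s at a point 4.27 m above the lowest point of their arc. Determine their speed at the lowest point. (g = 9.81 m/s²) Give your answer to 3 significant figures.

v = 9.21 m/s

Energy conservation between the two points: ½mv₀² + mgh = ½mv²
v² = v₀² + 2gh = (1.04)² + 2(9.81)(4.27) = 84.859
v = √84.859 = 9.212 m/s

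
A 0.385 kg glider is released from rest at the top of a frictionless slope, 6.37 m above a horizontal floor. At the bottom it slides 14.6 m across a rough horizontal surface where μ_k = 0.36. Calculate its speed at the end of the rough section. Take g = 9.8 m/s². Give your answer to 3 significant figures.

Energy at the top = energy at the end + work done against friction:
mgh = ½mv² + μ_k m g d
W_f = μ_k mg d = (0.36)(0.385)(9.8)(14.6) = 19.83 J
½mv² = mgh − W_f = 24.034 − 19.83 = 4.2031 J
v = √(2 × 4.2031/0.385) = 4.673 m/s

v = 4.67 m/s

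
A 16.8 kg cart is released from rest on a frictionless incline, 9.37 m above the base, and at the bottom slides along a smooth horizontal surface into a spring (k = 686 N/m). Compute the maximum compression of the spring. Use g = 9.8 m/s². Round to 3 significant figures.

Energy conservation (no friction) from release to max compression: mgh = ½kx²
x = √(2mgh/k) = √(2 × 16.8 × 9.8 × 9.37 / 686) = 2.121 m

x = 2.12 m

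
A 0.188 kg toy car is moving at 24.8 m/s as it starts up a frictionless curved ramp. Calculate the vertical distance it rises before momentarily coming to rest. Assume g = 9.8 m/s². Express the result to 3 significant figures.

By energy conservation, ½mv² = mgh
h = v²/(2g) = 24.8²/(2 × 9.8) = 31.38 m

h = 31.4 m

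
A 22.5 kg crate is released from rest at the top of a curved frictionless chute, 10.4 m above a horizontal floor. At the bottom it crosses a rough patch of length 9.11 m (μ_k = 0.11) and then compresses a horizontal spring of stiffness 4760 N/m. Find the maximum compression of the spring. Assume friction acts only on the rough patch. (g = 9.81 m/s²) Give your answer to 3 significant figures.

Initial energy: E₁ = mgh = (22.5)(9.81)(10.4) = 2295.5 J
Friction removes W_f = μ_k mg d = (0.11)(22.5)(9.81)(9.11) = 221.2 J
Energy reaching the spring: E = 2295.5 − 221.2 = 2074.4 J
At max compression ½kx² = E ⇒ x = √(2E/k) = √(2 × 2074.4/4760) = 0.9336 m

x = 0.934 m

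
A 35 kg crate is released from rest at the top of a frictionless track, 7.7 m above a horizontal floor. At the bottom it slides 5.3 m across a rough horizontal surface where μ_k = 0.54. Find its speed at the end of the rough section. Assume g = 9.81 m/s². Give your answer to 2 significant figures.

Energy at the top = energy at the end + work done against friction:
mgh = ½mv² + μ_k m g d
W_f = μ_k mg d = (0.54)(35)(9.81)(5.3) = 982.7 J
½mv² = mgh − W_f = 2643.8 − 982.7 = 1661.1 J
v = √(2 × 1661.1/35) = 9.743 m/s

v = 9.7 m/s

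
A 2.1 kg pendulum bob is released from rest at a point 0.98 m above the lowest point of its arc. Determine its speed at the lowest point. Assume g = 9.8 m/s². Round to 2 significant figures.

v = 4.4 m/s

Equating total energy at the two states: mgh = ½mv²
v = √(2gh) = √(2 × 9.8 × 0.98) = √19.208 = 4.383 m/s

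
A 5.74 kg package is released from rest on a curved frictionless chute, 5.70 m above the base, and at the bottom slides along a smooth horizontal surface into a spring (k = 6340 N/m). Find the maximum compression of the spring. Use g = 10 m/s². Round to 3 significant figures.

Energy conservation (no friction) from release to max compression: mgh = ½kx²
x = √(2mgh/k) = √(2 × 5.74 × 10 × 5.70 / 6340) = 0.3213 m

x = 0.321 m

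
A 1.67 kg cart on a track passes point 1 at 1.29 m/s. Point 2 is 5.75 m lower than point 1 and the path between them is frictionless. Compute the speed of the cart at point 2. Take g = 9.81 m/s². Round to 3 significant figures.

By conservation of mechanical energy, ½mv₀² + mgh = ½mv²
v² = v₀² + 2gh = (1.29)² + 2(9.81)(5.75) = 114.48
v = √114.48 = 10.70 m/s

v = 10.7 m/s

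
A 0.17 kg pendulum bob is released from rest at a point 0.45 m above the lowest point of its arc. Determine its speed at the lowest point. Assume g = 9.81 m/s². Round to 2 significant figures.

v = 3.0 m/s

By conservation of mechanical energy, mgh = ½mv²
The mass cancels from both sides.
v = √(2gh) = √(2 × 9.81 × 0.45) = √8.8290 = 2.971 m/s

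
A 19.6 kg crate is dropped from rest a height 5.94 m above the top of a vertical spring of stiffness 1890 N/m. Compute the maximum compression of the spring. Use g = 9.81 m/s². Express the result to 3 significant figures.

Let x be the compression. The total drop is H + x, and the crate is instantaneously at rest at max compression, so energy conservation gives:
mg(H + x) = ½kx²
½(1890)x² − (19.6)(9.81)x − (19.6)(9.81)(5.94) = 0
945.0x² − 192.3x − 1142 = 0
x = [192.3 + √(36970 + 4.3172e+06)]/(2 × 945.0) = 1.206 m

x = 1.21 m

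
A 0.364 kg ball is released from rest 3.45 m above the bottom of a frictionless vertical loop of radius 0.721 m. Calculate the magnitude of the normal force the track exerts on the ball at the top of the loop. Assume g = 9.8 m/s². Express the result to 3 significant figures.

N = 16.3 N

Energy from release to top (height 2r): mgh = ½mv_top² + mg(2r)
v_top² = 2g(h − 2r) = 2(9.8)(3.45 − 1.442) = 39.357 m²/s²
At the top, both N and weight point toward the centre: N + mg = mv_top²/r
N = m(v_top²/r − g) = 0.364(39.357/0.721 − 9.8) = 16.30 N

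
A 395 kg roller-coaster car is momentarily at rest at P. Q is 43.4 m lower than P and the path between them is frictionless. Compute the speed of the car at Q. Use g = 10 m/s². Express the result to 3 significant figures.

v = 29.5 m/s

By conservation of mechanical energy, mgh = ½mv²
The mass cancels from both sides.
v = √(2gh) = √(2 × 10 × 43.4) = √868.00 = 29.46 m/s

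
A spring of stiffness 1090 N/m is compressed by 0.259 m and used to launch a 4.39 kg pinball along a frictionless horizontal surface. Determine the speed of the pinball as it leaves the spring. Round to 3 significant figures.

v = 4.08 m/s

Spring PE converts entirely to kinetic energy: ½kx² = ½mv²
v = x√(k/m) = 0.259 × √(1090/4.39) = 4.081 m/s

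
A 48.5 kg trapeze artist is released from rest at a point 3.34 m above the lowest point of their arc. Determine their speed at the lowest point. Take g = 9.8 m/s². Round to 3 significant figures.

Energy conservation between the two points: mgh = ½mv²
v = √(2gh) = √(2 × 9.8 × 3.34) = √65.464 = 8.091 m/s

v = 8.09 m/s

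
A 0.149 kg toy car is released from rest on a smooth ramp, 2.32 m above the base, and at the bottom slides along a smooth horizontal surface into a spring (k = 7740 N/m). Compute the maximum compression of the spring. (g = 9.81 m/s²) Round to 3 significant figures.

x = 0.0296 m

At max compression the car is momentarily at rest: mgh = ½kx²
x = √(2mgh/k) = √(2 × 0.149 × 9.81 × 2.32 / 7740) = 0.02960 m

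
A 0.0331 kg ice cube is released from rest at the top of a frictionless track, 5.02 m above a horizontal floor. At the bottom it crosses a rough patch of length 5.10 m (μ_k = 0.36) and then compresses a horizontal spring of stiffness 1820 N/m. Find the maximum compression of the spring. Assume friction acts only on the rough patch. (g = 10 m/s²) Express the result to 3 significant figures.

Initial energy: E₁ = mgh = (0.0331)(10)(5.02) = 1.6616 J
Friction removes W_f = μ_k mg d = (0.36)(0.0331)(10)(5.10) = 0.6077 J
Energy reaching the spring: E = 1.6616 − 0.6077 = 1.0539 J
At max compression ½kx² = E ⇒ x = √(2E/k) = √(2 × 1.0539/1820) = 0.03403 m

x = 0.0340 m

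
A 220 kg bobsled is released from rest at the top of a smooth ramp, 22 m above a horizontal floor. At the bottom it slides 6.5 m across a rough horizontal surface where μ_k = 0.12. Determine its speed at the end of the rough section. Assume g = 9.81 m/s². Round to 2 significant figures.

Energy bookkeeping (friction removes W_f = μ_k N d):
mgh = ½mv² + μ_k m g d
W_f = μ_k mg d = (0.12)(220)(9.81)(6.5) = 1683 J
½mv² = mgh − W_f = 47480 − 1683 = 45797 J
v = √(2 × 45797/220) = 20.40 m/s

v = 20 m/s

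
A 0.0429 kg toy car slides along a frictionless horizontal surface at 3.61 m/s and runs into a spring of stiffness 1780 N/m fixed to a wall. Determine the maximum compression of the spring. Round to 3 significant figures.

x = 0.0177 m

At max compression the car is momentarily at rest: ½mv² = ½kx²
x = v√(m/k) = 3.61 × √(0.0429/1780) = 0.01772 m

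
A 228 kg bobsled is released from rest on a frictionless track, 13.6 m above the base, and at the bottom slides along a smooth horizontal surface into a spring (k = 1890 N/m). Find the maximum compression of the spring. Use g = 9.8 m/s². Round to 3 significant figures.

Gravitational PE at the top equals spring PE at max compression: mgh = ½kx²
x = √(2mgh/k) = √(2 × 228 × 9.8 × 13.6 / 1890) = 5.671 m

x = 5.67 m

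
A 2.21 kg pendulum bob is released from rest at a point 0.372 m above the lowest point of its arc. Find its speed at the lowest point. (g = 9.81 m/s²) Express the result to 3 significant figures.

v = 2.70 m/s

Equating total energy at the two states: mgh = ½mv²
The mass cancels from both sides.
v = √(2gh) = √(2 × 9.81 × 0.372) = √7.2986 = 2.702 m/s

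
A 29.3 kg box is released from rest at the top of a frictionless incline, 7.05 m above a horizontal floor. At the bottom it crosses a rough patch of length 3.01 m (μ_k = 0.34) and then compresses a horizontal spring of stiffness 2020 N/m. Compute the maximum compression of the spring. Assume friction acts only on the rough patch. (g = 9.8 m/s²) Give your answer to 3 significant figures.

x = 1.31 m

Initial energy: E₁ = mgh = (29.3)(9.8)(7.05) = 2024.3 J
Friction removes W_f = μ_k mg d = (0.34)(29.3)(9.8)(3.01) = 293.9 J
Energy reaching the spring: E = 2024.3 − 293.9 = 1730.5 J
At max compression ½kx² = E ⇒ x = √(2E/k) = √(2 × 1730.5/2020) = 1.309 m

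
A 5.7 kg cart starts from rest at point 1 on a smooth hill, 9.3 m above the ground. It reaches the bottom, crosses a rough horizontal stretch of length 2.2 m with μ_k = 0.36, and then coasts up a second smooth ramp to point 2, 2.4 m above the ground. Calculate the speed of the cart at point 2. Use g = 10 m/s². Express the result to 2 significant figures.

Energy at 1: mgh₁ = (5.7)(10)(9.3) = 530.10 J
Friction loss: W_f = μ_k mg d = 45.14 J
At 2: ½mv² + mgh₂ = mgh₁ − W_f
½mv² = 530.10 − 45.14 − 136.80 = 348.16 J
v = √(2 × 348.16/5.7) = 11.05 m/s

v = 11 m/s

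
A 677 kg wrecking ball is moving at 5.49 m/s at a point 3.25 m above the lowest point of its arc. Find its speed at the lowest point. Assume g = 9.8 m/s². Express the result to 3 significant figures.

v = 9.69 m/s

By conservation of mechanical energy, ½mv₀² + mgh = ½mv²
The mass cancels from both sides.
v² = v₀² + 2gh = (5.49)² + 2(9.8)(3.25) = 93.840
v = √93.840 = 9.687 m/s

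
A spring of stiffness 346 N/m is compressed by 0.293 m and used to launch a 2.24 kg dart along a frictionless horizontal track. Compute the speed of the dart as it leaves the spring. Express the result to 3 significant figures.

v = 3.64 m/s

Conservation of energy: ½kx² = ½mv²
v = x√(k/m) = 0.293 × √(346/2.24) = 3.642 m/s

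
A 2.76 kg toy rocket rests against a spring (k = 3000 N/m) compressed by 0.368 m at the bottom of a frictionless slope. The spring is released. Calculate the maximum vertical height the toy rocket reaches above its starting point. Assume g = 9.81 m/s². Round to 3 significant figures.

Energy conservation from release to the highest point: ½kx² = mgh
h = kx²/(2mg) = (3000)(0.368)²/(2 × 2.76 × 9.81) = 7.503 m

h = 7.50 m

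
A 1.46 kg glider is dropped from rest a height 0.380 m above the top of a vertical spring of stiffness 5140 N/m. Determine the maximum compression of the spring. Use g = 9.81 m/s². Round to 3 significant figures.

x = 0.0489 m

Measuring PE from the top of the relaxed spring, at max compression the glider has dropped H + x with zero KE, so:
mg(H + x) = ½kx²
½(5140)x² − (1.46)(9.81)x − (1.46)(9.81)(0.380) = 0
2570x² − 14.32x − 5.443 = 0
x = [14.32 + √(205.1 + 55950)]/(2 × 2570) = 0.04889 m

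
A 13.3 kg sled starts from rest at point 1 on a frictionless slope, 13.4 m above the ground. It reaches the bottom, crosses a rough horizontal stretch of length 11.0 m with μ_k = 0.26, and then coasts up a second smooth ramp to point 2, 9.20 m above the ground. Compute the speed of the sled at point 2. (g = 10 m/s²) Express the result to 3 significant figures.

v = 5.18 m/s

Energy at 1: mgh₁ = (13.3)(10)(13.4) = 1782.2 J
Friction loss: W_f = μ_k mg d = 380.4 J
At 2: ½mv² + mgh₂ = mgh₁ − W_f
½mv² = 1782.2 − 380.4 − 1223.6 = 178.22 J
v = √(2 × 178.22/13.3) = 5.177 m/s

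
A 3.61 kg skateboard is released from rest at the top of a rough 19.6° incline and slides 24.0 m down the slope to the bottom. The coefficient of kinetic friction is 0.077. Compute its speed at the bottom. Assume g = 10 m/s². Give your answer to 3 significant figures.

v = 11.2 m/s

Taking the bottom as reference, mgh = ½mv² + μ_k N L with h = L sinθ, N = mg cosθ:
mgh = mgL sinθ = (3.61)(10)(24.0)sin19.6° = 290.64 J
W_f = μ_k mg cosθ · L = (0.077)(3.61)(10)cos19.6°·24.0 = 62.85 J
½mv² = 290.64 − 62.85 = 227.79 J
v = √(2 × 227.79/3.61) = 11.23 m/s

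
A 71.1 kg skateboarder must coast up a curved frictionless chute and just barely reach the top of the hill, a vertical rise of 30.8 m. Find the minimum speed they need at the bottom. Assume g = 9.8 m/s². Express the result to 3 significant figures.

At the top they are momentarily at rest, so all KE converts to PE: ½mv² = mgh
v = √(2gh) = √(2 × 9.8 × 30.8) = 24.57 m/s

v = 24.6 m/s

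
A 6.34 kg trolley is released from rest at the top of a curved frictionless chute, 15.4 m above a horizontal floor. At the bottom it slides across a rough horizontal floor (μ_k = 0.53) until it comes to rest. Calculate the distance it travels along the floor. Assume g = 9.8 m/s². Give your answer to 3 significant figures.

Energy at the top = energy at the end + work done against friction:
At rest all PE has been dissipated by friction: mgh = μ_k m g d
d = h/μ_k = 15.4/0.53 = 29.06 m

d = 29.1 m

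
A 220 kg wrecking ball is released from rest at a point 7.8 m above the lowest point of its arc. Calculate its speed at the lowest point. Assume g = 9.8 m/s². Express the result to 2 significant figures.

Mechanical energy is conserved (no friction): mgh = ½mv²
The mass cancels from both sides.
v = √(2gh) = √(2 × 9.8 × 7.8) = √152.88 = 12.36 m/s

v = 12 m/s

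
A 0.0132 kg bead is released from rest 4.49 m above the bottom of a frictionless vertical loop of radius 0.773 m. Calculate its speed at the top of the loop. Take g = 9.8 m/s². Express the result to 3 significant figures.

Energy conservation: mgh = ½mv_top² + mg(2r)
v_top² = 2g(h − 2r) = 2(9.8)(4.49 − 1.546) = 57.70
v_top = 7.596 m/s

v = 7.60 m/s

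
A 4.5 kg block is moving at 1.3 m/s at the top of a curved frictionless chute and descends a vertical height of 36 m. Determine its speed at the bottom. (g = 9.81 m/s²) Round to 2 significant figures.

v = 27 m/s

Energy conservation between the two points: ½mv₀² + mgh = ½mv²
v² = v₀² + 2gh = (1.3)² + 2(9.81)(36) = 708.01
v = √708.01 = 26.61 m/s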